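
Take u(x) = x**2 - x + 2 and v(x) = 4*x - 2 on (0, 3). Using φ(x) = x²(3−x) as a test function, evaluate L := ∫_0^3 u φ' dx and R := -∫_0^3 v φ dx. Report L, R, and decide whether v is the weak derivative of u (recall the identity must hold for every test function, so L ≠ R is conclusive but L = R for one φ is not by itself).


LHS = -351/20, RHS = -351/10. No, v is not the weak derivative of u.

u(x) = x**2 - x + 2, classical derivative u'(x) = 2*x - 1.
φ(x) = x²(3−x), so φ'(x) = 3*x*(2 - x).
Note φ(0) = φ(3) = 0, so the boundary term u·φ vanishes.
LHS = ∫_0^3 u(x) φ'(x) dx = ∫_0^3 (-3*x^4 + 9*x^3 - 12*x^2 + 12*x) dx. Term by term:
  ∫_0^3 -3*x^4 dx = -729/5;  ∫_0^3 9*x^3 dx = 729/4;  ∫_0^3 -12*x^2 dx = -108;
  ∫_0^3 12*x dx = 54.
Sum: -729/5 + 729/4 − 108 + 54 = -351/20.
So LHS = -351/20.
∫_0^3 v(x) φ(x) dx = ∫_0^3 (-4*x^4 + 14*x^3 - 6*x^2) dx. Term by term:
  ∫_0^3 -4*x^4 dx = -972/5;  ∫_0^3 14*x^3 dx = 567/2;  ∫_0^3 -6*x^2 dx = -54.
Sum: -972/5 + 567/2 − 54 = 351/10.
So RHS = -∫_0^3 v(x) φ(x) dx = -351/10.
LHS − RHS = 351/20 ≠ 0, so the identity fails.
(For a valid weak derivative the identity must hold for EVERY test function, in particular this one. The failure shows v is NOT the weak derivative of u.)
Correct weak derivative would be u'(x) = 2*x - 1.


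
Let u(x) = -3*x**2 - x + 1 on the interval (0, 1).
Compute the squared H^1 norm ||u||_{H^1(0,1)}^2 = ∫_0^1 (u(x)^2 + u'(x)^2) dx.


||u||_{H^1}^2 = 619/30

The H^1 norm (squared) on an interval (0, L) is
  ||u||_{H^1}^2 = ∫_0^L u(x)^2 dx + ∫_0^L u'(x)^2 dx.
Compute u'(x) = -6*x - 1.
Then u(x)^2 = 9*x**4 + 6*x**3 - 5*x**2 - 2*x + 1 and u'(x)^2 = 36*x**2 + 12*x + 1.
Integrate each monomial from 0 to 1 using ∫_0^1 c·x^n dx = c·1^(n+1)/(n+1):
  ∫_0^1 u(x)^2 dx = ∫_0^1 (9*x^4 + 6*x^3 - 5*x^2 - 2*x + 1) dx. Term by term:
    ∫_0^1 9*x^4 dx = 9/5;  ∫_0^1 6*x^3 dx = 3/2;  ∫_0^1 -5*x^2 dx = -5/3;
    ∫_0^1 -2*x dx = -1;  ∫_0^1 1 dx = 1.
  Sum: 9/5 + 3/2 − 5/3 − 1 + 1 = 49/30.
  ∫_0^1 u'(x)^2 dx = ∫_0^1 (36*x^2 + 12*x + 1) dx. Term by term:
    ∫_0^1 36*x^2 dx = 12;  ∫_0^1 12*x dx = 6;  ∫_0^1 1 dx = 1.
  Sum: 12 + 6 + 1 = 19.
Adding: ||u||_{H^1}^2 = 49/30 + 19 = 619/30.


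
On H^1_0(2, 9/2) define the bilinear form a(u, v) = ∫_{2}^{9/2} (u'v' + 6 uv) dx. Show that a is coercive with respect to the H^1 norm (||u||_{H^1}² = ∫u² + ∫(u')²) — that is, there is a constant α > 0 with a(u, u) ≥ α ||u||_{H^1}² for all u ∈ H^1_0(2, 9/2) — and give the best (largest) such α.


α = 1

Coercivity of a(·,·) on H^1_0(2, 9/2) means a(u, u) ≥ α ||u||_{H^1}² for every u ∈ H^1_0.
The interval has length L = 5/2, and Poincaré/coercivity depend only on L. Here a(u, u) = ∫(u')² + (6)·∫u².
Here c = 6 ≥ 1, so a(u,u) = ∫(u')² + c∫u² ≥ ∫(u')² + ∫u² = ||u||_{H^1}², i.e. α = 1 works. No larger α is possible: a(u,u) ≥ α||u||_{H^1}² means (1−α)∫(u')² ≥ (α−c)∫u², and for the modes u_n = sin(nπ(x−x₀)/L) (x₀ the left endpoint) one has ∫u_n²/∫(u_n')² = (L/(nπ))² → 0, so a(u_n,u_n)/||u_n||_{H^1}² → 1. Hence the optimal constant is α = 1.
Therefore α = 1.


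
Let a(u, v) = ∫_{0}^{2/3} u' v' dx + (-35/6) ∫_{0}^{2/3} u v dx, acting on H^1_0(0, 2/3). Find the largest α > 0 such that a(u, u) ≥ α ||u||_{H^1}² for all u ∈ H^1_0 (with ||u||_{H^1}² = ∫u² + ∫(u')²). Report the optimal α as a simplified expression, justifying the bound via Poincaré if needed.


α = (-70 + 27*π^2)/(3*(4 + 9*π^2))

Coercivity of a(·,·) on H^1_0(0, 2/3) means a(u, u) ≥ α ||u||_{H^1}² for every u ∈ H^1_0.
The interval has length L = 2/3, and Poincaré/coercivity depend only on L. Here a(u, u) = ∫(u')² + (-35/6)·∫u².
Here c = -35/6 < 0 with |c| < (π/L)² = 9*π^2/4, so coercivity still holds. The condition a(u,u) ≥ α||u||_{H^1}² reads (1−α)∫(u')² ≥ (α−c)∫u². Any admissible α is ≤ 1 (rapidly oscillating u have ∫u²/∫(u')² → 0), and α = 1 would force 0 ≥ (1−c)∫u², impossible since c < 1; so 1−α > 0. By the sharp Poincaré inequality on H^1_0 of an interval of length L, ∫(u')² ≥ (π/L)²∫u² with equality for the first sine mode sin(π(x−x₀)/L) (x₀ the left endpoint), so the inequality holds for all u iff (1−α)(π/L)² ≥ α − c, i.e. α ≤ ((π/L)² + c)/((π/L)² + 1) = (1 + c(L/π)²)/(1 + (L/π)²). (Direct route, valid since c ≤ 0: Poincaré gives c∫u² ≥ c(L/π)²∫(u')², so a(u,u) ≥ (1 + c(L/π)²)∫(u')², while ||u||_{H^1}² ≤ (1 + (L/π)²)∫(u')²; dividing yields the same α.) With (π/L)² = 9*π^2/4 and c = -35/6, the largest admissible constant is α = ((π/L)² + c)/((π/L)² + 1).
Simplifying, α = (-70 + 27*π^2)/(3*(4 + 9*π^2)).


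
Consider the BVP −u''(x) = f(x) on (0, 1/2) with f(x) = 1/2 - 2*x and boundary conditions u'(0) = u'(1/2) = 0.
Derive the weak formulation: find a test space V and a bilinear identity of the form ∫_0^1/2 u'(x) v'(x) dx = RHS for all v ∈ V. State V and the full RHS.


V = H^1(0, 1/2) (no boundary constraint on v; u is determined up to an additive constant); weak form: ∫_0^1/2 u'v' dx = ∫_0^1/2 (1/2 - 2*x) v dx for all v ∈ V.

Multiply both sides by a test function v and integrate from 0 to 1/2:
  ∫_0^1/2 −u''(x) v(x) dx = ∫_0^1/2 f(x) v(x) dx.
Integrate the LHS by parts once:
  ∫_0^1/2 −u'' v dx = −[u'(x) v(x)]_0^1/2 + ∫_0^1/2 u'(x) v'(x) dx.
Thus ∫_0^1/2 u'(x) v'(x) dx = ∫_0^1/2 f(x) v(x) dx + [u'(x) v(x)]_0^1/2.
Choose V so that boundary terms are either known or forced to vanish.
u has homogeneous Neumann: u'(0) = u'(1/2) = 0. So [u' v]_0^1/2 = 0·v(1/2) − 0·v(0) = 0 for any v; take V = H^1(0, 1/2).
Weak formulation: find u (satisfying any essential BC) such that ∫_0^1/2 u'(x) v'(x) dx = ∫_0^1/2 f v dx for all v ∈ V (homogeneous Neumann, so boundary terms vanish).
Substituting f(x) = 1/2 - 2*x, the right-hand side is ∫_0^1/2 (1/2 - 2*x) v dx.
Compatibility check (pure Neumann): taking v ≡ 1 ∈ V gives 0 = ∫_0^1/2 f dx + (0) − (0), i.e. ∫_0^1/2 f dx must equal u'(0) − u'(1/2) = 0. Indeed ∫_0^1/2 (1/2 - 2*x) dx = 0, so the data are compatible. The solution is then unique only up to an additive constant (fix it e.g. by requiring ∫_0^1/2 u dx = 0).


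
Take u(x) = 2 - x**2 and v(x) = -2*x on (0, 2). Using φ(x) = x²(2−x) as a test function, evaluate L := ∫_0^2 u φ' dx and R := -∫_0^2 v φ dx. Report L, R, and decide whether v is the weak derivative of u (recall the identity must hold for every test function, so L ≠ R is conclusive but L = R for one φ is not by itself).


LHS = 16/5, RHS = 16/5. Yes, v = u' weakly.

u(x) = 2 - x**2, classical derivative u'(x) = -2*x.
φ(x) = x²(2−x), so φ'(x) = x*(4 - 3*x).
Note φ(0) = φ(2) = 0, so the boundary term u·φ vanishes.
LHS = ∫_0^2 u(x) φ'(x) dx = ∫_0^2 (3*x^4 - 4*x^3 - 6*x^2 + 8*x) dx. Term by term:
  ∫_0^2 3*x^4 dx = 96/5;  ∫_0^2 -4*x^3 dx = -16;  ∫_0^2 -6*x^2 dx = -16;
  ∫_0^2 8*x dx = 16.
Sum: 96/5 − 16 − 16 + 16 = 16/5.
So LHS = 16/5.
∫_0^2 v(x) φ(x) dx = ∫_0^2 (2*x^4 - 4*x^3) dx. Term by term:
  ∫_0^2 2*x^4 dx = 64/5;  ∫_0^2 -4*x^3 dx = -16.
Sum: 64/5 − 16 = -16/5.
So RHS = -∫_0^2 v(x) φ(x) dx = 16/5.
LHS = RHS, so the identity holds for this test φ.
Moreover u is smooth here and v(x) = u'(x) = -2*x pointwise, so the identity holds for every test function. Hence v is the weak derivative of u.


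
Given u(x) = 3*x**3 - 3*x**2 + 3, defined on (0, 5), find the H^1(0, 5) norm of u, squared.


||u||_{H^1}^2 = 1351755/14

The H^1 norm (squared) on an interval (0, L) is
  ||u||_{H^1}^2 = ∫_0^L u(x)^2 dx + ∫_0^L u'(x)^2 dx.
Compute u'(x) = 9*x**2 - 6*x.
Then u(x)^2 = 9*x**6 - 18*x**5 + 9*x**4 + 18*x**3 - 18*x**2 + 9 and u'(x)^2 = 81*x**4 - 108*x**3 + 36*x**2.
Integrate each monomial from 0 to 5 using ∫_0^5 c·x^n dx = c·5^(n+1)/(n+1):
  ∫_0^5 u(x)^2 dx = ∫_0^5 (9*x^6 - 18*x^5 + 9*x^4 + 18*x^3 - 18*x^2 + 9) dx. Term by term:
    ∫_0^5 9*x^6 dx = 703125/7;  ∫_0^5 -18*x^5 dx = -46875;  ∫_0^5 9*x^4 dx = 5625;
    ∫_0^5 18*x^3 dx = 5625/2;  ∫_0^5 -18*x^2 dx = -750;  ∫_0^5 9 dx = 45.
  Sum: 703125/7 − 46875 + 5625 + 5625/2 − 750 + 45 = 858255/14.
  ∫_0^5 u'(x)^2 dx = ∫_0^5 (81*x^4 - 108*x^3 + 36*x^2) dx. Term by term:
    ∫_0^5 81*x^4 dx = 50625;  ∫_0^5 -108*x^3 dx = -16875;  ∫_0^5 36*x^2 dx = 1500.
  Sum: 50625 − 16875 + 1500 = 35250.
Adding: ||u||_{H^1}^2 = 858255/14 + 35250 = 1351755/14.


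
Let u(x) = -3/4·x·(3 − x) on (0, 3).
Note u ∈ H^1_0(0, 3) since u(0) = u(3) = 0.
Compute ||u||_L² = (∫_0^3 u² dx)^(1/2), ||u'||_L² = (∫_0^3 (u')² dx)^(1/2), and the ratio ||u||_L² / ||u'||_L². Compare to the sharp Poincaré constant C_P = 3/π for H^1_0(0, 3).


||u||_L² / ||u'||_L² = 3*sqrt(10)/10 < C_P = 3/π.

u(x) = -3/4·x·(3 − x), so u'(x) = 3*x/2 - 9/4.
u(x) = -3/4·x·(3 − x) vanishes at x = 0 and x = 3, so u ∈ H^1_0(0, 3). Differentiate via the product rule and integrate the resulting polynomials term by term.
  ∫_0^3 u² dx = ∫_0^3 (9*x^4/16 - 27*x^3/8 + 81*x^2/16) dx. Term by term:
    ∫_0^3 9*x^4/16 dx = 2187/80;  ∫_0^3 -27*x^3/8 dx = -2187/32;  ∫_0^3 81*x^2/16 dx = 729/16.
  Sum: 2187/80 − 2187/32 + 729/16 = 729/160.
  ∫_0^3 (u')² dx = ∫_0^3 (9*x^2/4 - 27*x/4 + 81/16) dx. Term by term:
    ∫_0^3 9*x^2/4 dx = 81/4;  ∫_0^3 -27*x/4 dx = -243/8;  ∫_0^3 81/16 dx = 243/16.
  Sum: 81/4 − 243/8 + 243/16 = 81/16.
∫_0^3 u² dx = 729/160, so ||u||_L² = 27*sqrt(10)/40.
∫_0^3 (u')² dx = 81/16, so ||u'||_L² = 9/4.
Ratio ||u||_L² / ||u'||_L² = 3*sqrt(10)/10.
Sharp Poincaré constant on H^1_0(0, 3) is C_P = L/π = 3/π, achieved by sin(π/3·x).
A polynomial bump cannot attain the sharp Poincaré constant (only the first sine eigenfunction does), so the ratio is strictly less than C_P, consistent with ||u||_L² ≤ C_P ||u'||_L².


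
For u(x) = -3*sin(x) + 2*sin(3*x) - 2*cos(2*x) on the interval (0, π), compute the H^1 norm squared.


||u||_{H^1(0,π)}^2 = -88 + 39*π

u'(x) = 4*sin(2*x) - 3*cos(x) + 6*cos(3*x).
Expand u² and (u')² and integrate term by term on (0, π), using: for integers n ≥ 1, ∫_0^π sin²(nx) dx = ∫_0^π cos²(nx) dx = π/2; for n ≠ n', ∫_0^π sin(nx)sin(n'x) dx = ∫_0^π cos(nx)cos(n'x) dx = 0; and by product-to-sum, ∫_0^π sin(nx)cos(n'x) dx = ½∫_0^π [sin((n+n')x) + sin((n−n')x)] dx, which is 0 when n+n' is even and 2n/(n²−n'²) when n+n' is odd (it need not vanish on (0, π)).
  u² squared terms: (-3)²·∫sin(x)² dx = 9·π/2 = 9*π/2;  (-2)²·∫cos(2x)² dx = 4·π/2 = 2*π;  (2)²·∫sin(3x)² dx = 4·π/2 = 2*π.
  u² cross terms: 2·(-3)·(-2)·∫sin(x)·cos(2x) dx = 12·(-2/3) = -8;  2·(-3)·(2)·∫sin(x)·sin(3x) dx = -12·(0) = 0;  2·(-2)·(2)·∫cos(2x)·sin(3x) dx = -8·(6/5) = -48/5.
  So ∫_0^π u² dx = 9*π/2 + 2*π + 2*π − 8 + 0 − 48/5 = -88/5 + 17*π/2.
  (u')² squared terms: (-3)²·∫cos(x)² dx = 9·π/2 = 9*π/2;  (4)²·∫sin(2x)² dx = 16·π/2 = 8*π;  (6)²·∫cos(3x)² dx = 36·π/2 = 18*π.
  (u')² cross terms: 2·(-3)·(4)·∫cos(x)·sin(2x) dx = -24·(4/3) = -32;  2·(-3)·(6)·∫cos(x)·cos(3x) dx = -36·(0) = 0;  2·(4)·(6)·∫sin(2x)·cos(3x) dx = 48·(-4/5) = -192/5.
  So ∫_0^π (u')² dx = 9*π/2 + 8*π + 18*π − 32 + 0 − 192/5 = -352/5 + 61*π/2.
||u||_{H^1}^2 = (-88/5 + 17*π/2) + (-352/5 + 61*π/2) = -88 + 39*π.


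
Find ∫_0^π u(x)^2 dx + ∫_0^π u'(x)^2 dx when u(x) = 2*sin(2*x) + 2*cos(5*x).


||u||_{H^1(0,π)}^2 = -832/21 + 62*π

u'(x) = -10*sin(5*x) + 4*cos(2*x).
Expand u² and (u')² and integrate term by term on (0, π), using: for integers n ≥ 1, ∫_0^π sin²(nx) dx = ∫_0^π cos²(nx) dx = π/2; for n ≠ n', ∫_0^π sin(nx)sin(n'x) dx = ∫_0^π cos(nx)cos(n'x) dx = 0; and by product-to-sum, ∫_0^π sin(nx)cos(n'x) dx = ½∫_0^π [sin((n+n')x) + sin((n−n')x)] dx, which is 0 when n+n' is even and 2n/(n²−n'²) when n+n' is odd (it need not vanish on (0, π)).
  u² squared terms: (2)²·∫cos(5x)² dx = 4·π/2 = 2*π;  (2)²·∫sin(2x)² dx = 4·π/2 = 2*π.
  u² cross terms: 2·(2)·(2)·∫cos(5x)·sin(2x) dx = 8·(-4/21) = -32/21.
  So ∫_0^π u² dx = 2*π + 2*π − 32/21 = -32/21 + 4*π.
  (u')² squared terms: (-10)²·∫sin(5x)² dx = 100·π/2 = 50*π;  (4)²·∫cos(2x)² dx = 16·π/2 = 8*π.
  (u')² cross terms: 2·(-10)·(4)·∫sin(5x)·cos(2x) dx = -80·(10/21) = -800/21.
  So ∫_0^π (u')² dx = 50*π + 8*π − 800/21 = -800/21 + 58*π.
||u||_{H^1}^2 = (-32/21 + 4*π) + (-800/21 + 58*π) = -832/21 + 62*π.


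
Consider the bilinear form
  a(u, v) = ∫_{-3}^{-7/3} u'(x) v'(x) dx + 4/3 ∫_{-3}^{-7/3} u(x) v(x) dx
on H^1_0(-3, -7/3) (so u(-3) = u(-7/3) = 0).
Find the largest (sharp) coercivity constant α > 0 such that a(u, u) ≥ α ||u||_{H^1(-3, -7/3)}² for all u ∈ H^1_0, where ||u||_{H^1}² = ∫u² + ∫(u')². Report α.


α = 1

Coercivity of a(·,·) on H^1_0(-3, -7/3) means a(u, u) ≥ α ||u||_{H^1}² for every u ∈ H^1_0.
The interval has length L = 2/3, and Poincaré/coercivity depend only on L. Here a(u, u) = ∫(u')² + (4/3)·∫u².
Here c = 4/3 ≥ 1, so a(u,u) = ∫(u')² + c∫u² ≥ ∫(u')² + ∫u² = ||u||_{H^1}², i.e. α = 1 works. No larger α is possible: a(u,u) ≥ α||u||_{H^1}² means (1−α)∫(u')² ≥ (α−c)∫u², and for the modes u_n = sin(nπ(x−x₀)/L) (x₀ the left endpoint) one has ∫u_n²/∫(u_n')² = (L/(nπ))² → 0, so a(u_n,u_n)/||u_n||_{H^1}² → 1. Hence the optimal constant is α = 1.
Therefore α = 1.


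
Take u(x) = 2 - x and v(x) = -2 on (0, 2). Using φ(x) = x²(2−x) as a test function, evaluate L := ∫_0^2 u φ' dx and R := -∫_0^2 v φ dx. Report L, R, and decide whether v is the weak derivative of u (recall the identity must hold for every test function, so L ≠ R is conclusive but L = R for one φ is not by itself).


LHS = 4/3, RHS = 8/3. No, v is not the weak derivative of u.

u(x) = 2 - x, classical derivative u'(x) = -1.
φ(x) = x²(2−x), so φ'(x) = x*(4 - 3*x).
Note φ(0) = φ(2) = 0, so the boundary term u·φ vanishes.
LHS = ∫_0^2 u(x) φ'(x) dx = ∫_0^2 (3*x^3 - 10*x^2 + 8*x) dx. Term by term:
  ∫_0^2 3*x^3 dx = 12;  ∫_0^2 -10*x^2 dx = -80/3;  ∫_0^2 8*x dx = 16.
Sum: 12 − 80/3 + 16 = 4/3.
So LHS = 4/3.
∫_0^2 v(x) φ(x) dx = ∫_0^2 (2*x^3 - 4*x^2) dx. Term by term:
  ∫_0^2 2*x^3 dx = 8;  ∫_0^2 -4*x^2 dx = -32/3.
Sum: 8 − 32/3 = -8/3.
So RHS = -∫_0^2 v(x) φ(x) dx = 8/3.
LHS − RHS = -4/3 ≠ 0, so the identity fails.
(For a valid weak derivative the identity must hold for EVERY test function, in particular this one. The failure shows v is NOT the weak derivative of u.)
Correct weak derivative would be u'(x) = -1.


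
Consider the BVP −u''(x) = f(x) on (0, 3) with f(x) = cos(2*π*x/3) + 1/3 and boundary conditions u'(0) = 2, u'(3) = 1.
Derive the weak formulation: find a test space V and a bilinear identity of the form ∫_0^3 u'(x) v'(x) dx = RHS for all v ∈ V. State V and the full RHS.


V = H^1(0, 3) (v unrestricted at boundary; u is determined up to an additive constant); weak form: ∫_0^3 u'v' dx = ∫_0^3 (cos(2*π*x/3) + 1/3) v dx + v(3) − 2·v(0) for all v ∈ V.

Multiply both sides by a test function v and integrate from 0 to 3:
  ∫_0^3 −u''(x) v(x) dx = ∫_0^3 f(x) v(x) dx.
Integrate the LHS by parts once:
  ∫_0^3 −u'' v dx = −[u'(x) v(x)]_0^3 + ∫_0^3 u'(x) v'(x) dx.
Thus ∫_0^3 u'(x) v'(x) dx = ∫_0^3 f(x) v(x) dx + [u'(x) v(x)]_0^3.
Choose V so that boundary terms are either known or forced to vanish.
u has inhomogeneous Neumann u'(0) = 2, u'(3) = 1. [u' v]_0^3 = (1)·v(3) − (2)·v(0) = v(3) − 2·v(0). Take V = H^1(0, 3); boundary term becomes part of RHS.
Weak formulation: find u (satisfying any essential BC) such that ∫_0^3 u'(x) v'(x) dx = ∫_0^3 f v dx + v(3) − 2·v(0) for all v ∈ V (Neumann data are natural BCs: they enter the RHS as boundary terms).
Substituting f(x) = cos(2*π*x/3) + 1/3, the right-hand side is ∫_0^3 (cos(2*π*x/3) + 1/3) v dx + v(3) − 2·v(0).
Compatibility check (pure Neumann): taking v ≡ 1 ∈ V gives 0 = ∫_0^3 f dx + (1) − (2), i.e. ∫_0^3 f dx must equal u'(0) − u'(3) = 1. Indeed ∫_0^3 (cos(2*π*x/3) + 1/3) dx = 1, so the data are compatible. The solution is then unique only up to an additive constant (fix it e.g. by requiring ∫_0^3 u dx = 0).


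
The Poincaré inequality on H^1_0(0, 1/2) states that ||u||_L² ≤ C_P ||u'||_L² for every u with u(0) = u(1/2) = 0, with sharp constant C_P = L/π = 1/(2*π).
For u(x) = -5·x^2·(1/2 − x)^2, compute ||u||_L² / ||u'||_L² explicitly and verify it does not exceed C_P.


||u||_L² / ||u'||_L² = sqrt(3)/12 < C_P = 1/(2*π).

u(x) = -5·x^2·(1/2 − x)^2, so u'(x) = 5*x*(-8*x^2 + 6*x - 1)/2.
u(x) = -5·x^2·(1/2 − x)^2 vanishes at x = 0 and x = 1/2, so u ∈ H^1_0(0, 1/2). Differentiate via the product rule and integrate the resulting polynomials term by term.
  ∫_0^1/2 u² dx = ∫_0^1/2 (25*x^8 - 50*x^7 + 75*x^6/2 - 25*x^5/2 + 25*x^4/16) dx. Term by term:
    ∫_0^1/2 25*x^8 dx = 25/4608;  ∫_0^1/2 -50*x^7 dx = -25/1024;  ∫_0^1/2 75*x^6/2 dx = 75/1792;
    ∫_0^1/2 -25*x^5/2 dx = -25/768;  ∫_0^1/2 25*x^4/16 dx = 5/512.
  Sum: 25/4608 − 25/1024 + 75/1792 − 25/768 + 5/512 = 5/64512.
  ∫_0^1/2 (u')² dx = ∫_0^1/2 (400*x^6 - 600*x^5 + 325*x^4 - 75*x^3 + 25*x^2/4) dx. Term by term:
    ∫_0^1/2 400*x^6 dx = 25/56;  ∫_0^1/2 -600*x^5 dx = -25/16;  ∫_0^1/2 325*x^4 dx = 65/32;
    ∫_0^1/2 -75*x^3 dx = -75/64;  ∫_0^1/2 25*x^2/4 dx = 25/96.
  Sum: 25/56 − 25/16 + 65/32 − 75/64 + 25/96 = 5/1344.
∫_0^1/2 u² dx = 5/64512, so ||u||_L² = sqrt(35)/672.
∫_0^1/2 (u')² dx = 5/1344, so ||u'||_L² = sqrt(105)/168.
Ratio ||u||_L² / ||u'||_L² = sqrt(3)/12.
Sharp Poincaré constant on H^1_0(0, 1/2) is C_P = L/π = 1/(2*π), achieved by sin(2*π·x).
A polynomial bump cannot attain the sharp Poincaré constant (only the first sine eigenfunction does), so the ratio is strictly less than C_P, consistent with ||u||_L² ≤ C_P ||u'||_L².


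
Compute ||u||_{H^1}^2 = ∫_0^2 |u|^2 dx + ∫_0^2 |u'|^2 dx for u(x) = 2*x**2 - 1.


||u||_{H^1}^2 = 298/5

The H^1 norm (squared) on an interval (0, L) is
  ||u||_{H^1}^2 = ∫_0^L u(x)^2 dx + ∫_0^L u'(x)^2 dx.
Compute u'(x) = 4*x.
Then u(x)^2 = 4*x**4 - 4*x**2 + 1 and u'(x)^2 = 16*x**2.
Integrate each monomial from 0 to 2 using ∫_0^2 c·x^n dx = c·2^(n+1)/(n+1):
  ∫_0^2 u(x)^2 dx = ∫_0^2 (4*x^4 - 4*x^2 + 1) dx. Term by term:
    ∫_0^2 4*x^4 dx = 128/5;  ∫_0^2 -4*x^2 dx = -32/3;  ∫_0^2 1 dx = 2.
  Sum: 128/5 − 32/3 + 2 = 254/15.
  ∫_0^2 u'(x)^2 dx = ∫_0^2 (16*x^2) dx. Term by term:
    ∫_0^2 16*x^2 dx = 128/3.
Adding: ||u||_{H^1}^2 = 254/15 + 128/3 = 298/5.


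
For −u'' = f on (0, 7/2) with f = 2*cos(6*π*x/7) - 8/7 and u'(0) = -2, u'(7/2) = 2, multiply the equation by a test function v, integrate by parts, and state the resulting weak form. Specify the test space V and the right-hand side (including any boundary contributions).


V = H^1(0, 7/2) (v unrestricted at boundary; u is determined up to an additive constant); weak form: ∫_0^7/2 u'v' dx = ∫_0^7/2 (2*cos(6*π*x/7) - 8/7) v dx + 2·v(7/2) + 2·v(0) for all v ∈ V.

Multiply both sides by a test function v and integrate from 0 to 7/2:
  ∫_0^7/2 −u''(x) v(x) dx = ∫_0^7/2 f(x) v(x) dx.
Integrate the LHS by parts once:
  ∫_0^7/2 −u'' v dx = −[u'(x) v(x)]_0^7/2 + ∫_0^7/2 u'(x) v'(x) dx.
Thus ∫_0^7/2 u'(x) v'(x) dx = ∫_0^7/2 f(x) v(x) dx + [u'(x) v(x)]_0^7/2.
Choose V so that boundary terms are either known or forced to vanish.
u has inhomogeneous Neumann u'(0) = -2, u'(7/2) = 2. [u' v]_0^7/2 = (2)·v(7/2) − (-2)·v(0) = 2·v(7/2) + 2·v(0). Take V = H^1(0, 7/2); boundary term becomes part of RHS.
Weak formulation: find u (satisfying any essential BC) such that ∫_0^7/2 u'(x) v'(x) dx = ∫_0^7/2 f v dx + 2·v(7/2) + 2·v(0) for all v ∈ V (Neumann data are natural BCs: they enter the RHS as boundary terms).
Substituting f(x) = 2*cos(6*π*x/7) - 8/7, the right-hand side is ∫_0^7/2 (2*cos(6*π*x/7) - 8/7) v dx + 2·v(7/2) + 2·v(0).
Compatibility check (pure Neumann): taking v ≡ 1 ∈ V gives 0 = ∫_0^7/2 f dx + (2) − (-2), i.e. ∫_0^7/2 f dx must equal u'(0) − u'(7/2) = -4. Indeed ∫_0^7/2 (2*cos(6*π*x/7) - 8/7) dx = -4, so the data are compatible. The solution is then unique only up to an additive constant (fix it e.g. by requiring ∫_0^7/2 u dx = 0).


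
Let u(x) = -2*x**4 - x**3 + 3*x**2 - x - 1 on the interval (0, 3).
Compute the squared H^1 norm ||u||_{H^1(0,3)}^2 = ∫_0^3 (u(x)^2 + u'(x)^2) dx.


||u||_{H^1}^2 = 2133951/70

The H^1 norm (squared) on an interval (0, L) is
  ||u||_{H^1}^2 = ∫_0^L u(x)^2 dx + ∫_0^L u'(x)^2 dx.
Compute u'(x) = -8*x**3 - 3*x**2 + 6*x - 1.
Then u(x)^2 = 4*x**8 + 4*x**7 - 11*x**6 - 2*x**5 + 15*x**4 - 4*x**3 - 5*x**2 + 2*x + 1 and u'(x)^2 = 64*x**6 + 48*x**5 - 87*x**4 - 20*x**3 + 42*x**2 - 12*x + 1.
Integrate each monomial from 0 to 3 using ∫_0^3 c·x^n dx = c·3^(n+1)/(n+1):
  ∫_0^3 u(x)^2 dx = ∫_0^3 (4*x^8 + 4*x^7 - 11*x^6 - 2*x^5 + 15*x^4 - 4*x^3 - 5*x^2 + 2*x + 1) dx. Term by term:
    ∫_0^3 4*x^8 dx = 8748;  ∫_0^3 4*x^7 dx = 6561/2;  ∫_0^3 -11*x^6 dx = -24057/7;
    ∫_0^3 -2*x^5 dx = -243;  ∫_0^3 15*x^4 dx = 729;  ∫_0^3 -4*x^3 dx = -81;
    ∫_0^3 -5*x^2 dx = -45;  ∫_0^3 2*x dx = 9;  ∫_0^3 1 dx = 3.
  Sum: 8748 + 6561/2 − 24057/7 − 243 + 729 − 81 − 45 + 9 + 3 = 125493/14.
  ∫_0^3 u'(x)^2 dx = ∫_0^3 (64*x^6 + 48*x^5 - 87*x^4 - 20*x^3 + 42*x^2 - 12*x + 1) dx. Term by term:
    ∫_0^3 64*x^6 dx = 139968/7;  ∫_0^3 48*x^5 dx = 5832;  ∫_0^3 -87*x^4 dx = -21141/5;
    ∫_0^3 -20*x^3 dx = -405;  ∫_0^3 42*x^2 dx = 378;  ∫_0^3 -12*x dx = -54;
    ∫_0^3 1 dx = 3.
  Sum: 139968/7 + 5832 − 21141/5 − 405 + 378 − 54 + 3 = 753243/35.
Adding: ||u||_{H^1}^2 = 125493/14 + 753243/35 = 2133951/70.


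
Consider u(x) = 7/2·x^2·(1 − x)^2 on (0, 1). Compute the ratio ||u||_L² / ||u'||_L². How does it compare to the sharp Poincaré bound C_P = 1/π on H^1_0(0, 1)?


||u||_L² / ||u'||_L² = sqrt(3)/6 < C_P = 1/π.

u(x) = 7/2·x^2·(1 − x)^2, so u'(x) = 7*x*(x - 1)*(2*x - 1).
u(x) = 7/2·x^2·(1 − x)^2 vanishes at x = 0 and x = 1, so u ∈ H^1_0(0, 1). Differentiate via the product rule and integrate the resulting polynomials term by term.
  ∫_0^1 u² dx = ∫_0^1 (49*x^8/4 - 49*x^7 + 147*x^6/2 - 49*x^5 + 49*x^4/4) dx. Term by term:
    ∫_0^1 49*x^8/4 dx = 49/36;  ∫_0^1 -49*x^7 dx = -49/8;  ∫_0^1 147*x^6/2 dx = 21/2;
    ∫_0^1 -49*x^5 dx = -49/6;  ∫_0^1 49*x^4/4 dx = 49/20.
  Sum: 49/36 − 49/8 + 21/2 − 49/6 + 49/20 = 7/360.
  ∫_0^1 (u')² dx = ∫_0^1 (196*x^6 - 588*x^5 + 637*x^4 - 294*x^3 + 49*x^2) dx. Term by term:
    ∫_0^1 196*x^6 dx = 28;  ∫_0^1 -588*x^5 dx = -98;  ∫_0^1 637*x^4 dx = 637/5;
    ∫_0^1 -294*x^3 dx = -147/2;  ∫_0^1 49*x^2 dx = 49/3.
  Sum: 28 − 98 + 637/5 − 147/2 + 49/3 = 7/30.
∫_0^1 u² dx = 7/360, so ||u||_L² = sqrt(70)/60.
∫_0^1 (u')² dx = 7/30, so ||u'||_L² = sqrt(210)/30.
Ratio ||u||_L² / ||u'||_L² = sqrt(3)/6.
Sharp Poincaré constant on H^1_0(0, 1) is C_P = L/π = 1/π, achieved by sin(π·x).
A polynomial bump cannot attain the sharp Poincaré constant (only the first sine eigenfunction does), so the ratio is strictly less than C_P, consistent with ||u||_L² ≤ C_P ||u'||_L².


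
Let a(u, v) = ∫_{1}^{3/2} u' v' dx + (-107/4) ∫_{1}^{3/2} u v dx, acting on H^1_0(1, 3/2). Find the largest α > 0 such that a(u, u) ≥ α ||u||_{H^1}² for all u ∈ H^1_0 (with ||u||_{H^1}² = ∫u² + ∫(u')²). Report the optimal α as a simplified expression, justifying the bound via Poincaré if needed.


α = (-107 + 16*π^2)/(4*(1 + 4*π^2))

Coercivity of a(·,·) on H^1_0(1, 3/2) means a(u, u) ≥ α ||u||_{H^1}² for every u ∈ H^1_0.
The interval has length L = 1/2, and Poincaré/coercivity depend only on L. Here a(u, u) = ∫(u')² + (-107/4)·∫u².
Here c = -107/4 < 0 with |c| < (π/L)² = 4*π^2, so coercivity still holds. The condition a(u,u) ≥ α||u||_{H^1}² reads (1−α)∫(u')² ≥ (α−c)∫u². Any admissible α is ≤ 1 (rapidly oscillating u have ∫u²/∫(u')² → 0), and α = 1 would force 0 ≥ (1−c)∫u², impossible since c < 1; so 1−α > 0. By the sharp Poincaré inequality on H^1_0 of an interval of length L, ∫(u')² ≥ (π/L)²∫u² with equality for the first sine mode sin(π(x−x₀)/L) (x₀ the left endpoint), so the inequality holds for all u iff (1−α)(π/L)² ≥ α − c, i.e. α ≤ ((π/L)² + c)/((π/L)² + 1) = (1 + c(L/π)²)/(1 + (L/π)²). (Direct route, valid since c ≤ 0: Poincaré gives c∫u² ≥ c(L/π)²∫(u')², so a(u,u) ≥ (1 + c(L/π)²)∫(u')², while ||u||_{H^1}² ≤ (1 + (L/π)²)∫(u')²; dividing yields the same α.) With (π/L)² = 4*π^2 and c = -107/4, the largest admissible constant is α = ((π/L)² + c)/((π/L)² + 1).
Simplifying, α = (-107 + 16*π^2)/(4*(1 + 4*π^2)).


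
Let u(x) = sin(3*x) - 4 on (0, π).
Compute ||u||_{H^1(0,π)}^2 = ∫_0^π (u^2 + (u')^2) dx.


||u||_{H^1(0,π)}^2 = -16/3 + 21*π

u'(x) = 3*cos(3*x).
Expand u² and (u')² and integrate term by term on (0, π), using: for integers n ≥ 1, ∫_0^π sin²(nx) dx = ∫_0^π cos²(nx) dx = π/2; for n ≠ n', ∫_0^π sin(nx)sin(n'x) dx = ∫_0^π cos(nx)cos(n'x) dx = 0; and by product-to-sum, ∫_0^π sin(nx)cos(n'x) dx = ½∫_0^π [sin((n+n')x) + sin((n−n')x)] dx, which is 0 when n+n' is even and 2n/(n²−n'²) when n+n' is odd (it need not vanish on (0, π)). For the constant mode: ∫_0^π 1 dx = π, ∫_0^π cos(nx) dx = 0, ∫_0^π sin(nx) dx = (1−(−1)^n)/n.
  u² squared terms: (-4)²·∫1 dx = 16·π = 16*π;  (1)²·∫sin(3x)² dx = 1·π/2 = π/2.
  u² cross terms: 2·(-4)·(1)·∫1·sin(3x) dx = -8·(2/3) = -16/3.
  So ∫_0^π u² dx = 16*π + π/2 − 16/3 = -16/3 + 33*π/2.
  (u')² squared terms: (3)²·∫cos(3x)² dx = 9·π/2 = 9*π/2.
  So ∫_0^π (u')² dx = 9*π/2.
||u||_{H^1}^2 = (-16/3 + 33*π/2) + (9*π/2) = -16/3 + 21*π.


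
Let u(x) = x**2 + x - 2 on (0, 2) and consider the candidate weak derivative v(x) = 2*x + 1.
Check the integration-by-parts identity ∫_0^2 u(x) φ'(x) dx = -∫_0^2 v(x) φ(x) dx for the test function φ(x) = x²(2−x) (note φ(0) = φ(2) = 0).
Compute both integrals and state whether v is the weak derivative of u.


LHS = -68/15, RHS = -68/15. Yes, v = u' weakly.

u(x) = x**2 + x - 2, classical derivative u'(x) = 2*x + 1.
φ(x) = x²(2−x), so φ'(x) = x*(4 - 3*x).
Note φ(0) = φ(2) = 0, so the boundary term u·φ vanishes.
LHS = ∫_0^2 u(x) φ'(x) dx = ∫_0^2 (-3*x^4 + x^3 + 10*x^2 - 8*x) dx. Term by term:
  ∫_0^2 -3*x^4 dx = -96/5;  ∫_0^2 x^3 dx = 4;  ∫_0^2 10*x^2 dx = 80/3;
  ∫_0^2 -8*x dx = -16.
Sum: -96/5 + 4 + 80/3 − 16 = -68/15.
So LHS = -68/15.
∫_0^2 v(x) φ(x) dx = ∫_0^2 (-2*x^4 + 3*x^3 + 2*x^2) dx. Term by term:
  ∫_0^2 -2*x^4 dx = -64/5;  ∫_0^2 3*x^3 dx = 12;  ∫_0^2 2*x^2 dx = 16/3.
Sum: -64/5 + 12 + 16/3 = 68/15.
So RHS = -∫_0^2 v(x) φ(x) dx = -68/15.
LHS = RHS, so the identity holds for this test φ.
Moreover u is smooth here and v(x) = u'(x) = 2*x + 1 pointwise, so the identity holds for every test function. Hence v is the weak derivative of u.


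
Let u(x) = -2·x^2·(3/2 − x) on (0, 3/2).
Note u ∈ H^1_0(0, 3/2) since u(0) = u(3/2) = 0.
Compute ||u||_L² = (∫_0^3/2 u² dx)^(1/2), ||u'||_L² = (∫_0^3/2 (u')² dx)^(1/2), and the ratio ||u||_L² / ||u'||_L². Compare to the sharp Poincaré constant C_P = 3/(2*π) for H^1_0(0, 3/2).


||u||_L² / ||u'||_L² = 3*sqrt(14)/28 < C_P = 3/(2*π).

u(x) = -2·x^2·(3/2 − x), so u'(x) = 6*x*(x - 1).
u(x) = -2·x^2·(3/2 − x) vanishes at x = 0 and x = 3/2, so u ∈ H^1_0(0, 3/2). Differentiate via the product rule and integrate the resulting polynomials term by term.
  ∫_0^3/2 u² dx = ∫_0^3/2 (4*x^6 - 12*x^5 + 9*x^4) dx. Term by term:
    ∫_0^3/2 4*x^6 dx = 2187/224;  ∫_0^3/2 -12*x^5 dx = -729/32;  ∫_0^3/2 9*x^4 dx = 2187/160.
  Sum: 2187/224 − 729/32 + 2187/160 = 729/1120.
  ∫_0^3/2 (u')² dx = ∫_0^3/2 (36*x^4 - 72*x^3 + 36*x^2) dx. Term by term:
    ∫_0^3/2 36*x^4 dx = 2187/40;  ∫_0^3/2 -72*x^3 dx = -729/8;  ∫_0^3/2 36*x^2 dx = 81/2.
  Sum: 2187/40 − 729/8 + 81/2 = 81/20.
∫_0^3/2 u² dx = 729/1120, so ||u||_L² = 27*sqrt(70)/280.
∫_0^3/2 (u')² dx = 81/20, so ||u'||_L² = 9*sqrt(5)/10.
Ratio ||u||_L² / ||u'||_L² = 3*sqrt(14)/28.
Sharp Poincaré constant on H^1_0(0, 3/2) is C_P = L/π = 3/(2*π), achieved by sin(2*π/3·x).
A polynomial bump cannot attain the sharp Poincaré constant (only the first sine eigenfunction does), so the ratio is strictly less than C_P, consistent with ||u||_L² ≤ C_P ||u'||_L².


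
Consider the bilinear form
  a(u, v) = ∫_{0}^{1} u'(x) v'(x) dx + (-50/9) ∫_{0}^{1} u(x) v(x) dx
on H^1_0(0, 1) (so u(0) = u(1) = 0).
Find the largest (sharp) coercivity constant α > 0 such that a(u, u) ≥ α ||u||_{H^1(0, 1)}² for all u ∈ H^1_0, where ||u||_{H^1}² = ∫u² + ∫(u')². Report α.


α = (-50/9 + π^2)/(1 + π^2)

Coercivity of a(·,·) on H^1_0(0, 1) means a(u, u) ≥ α ||u||_{H^1}² for every u ∈ H^1_0.
The interval has length L = 1, and Poincaré/coercivity depend only on L. Here a(u, u) = ∫(u')² + (-50/9)·∫u².
Here c = -50/9 < 0 with |c| < (π/L)² = π^2, so coercivity still holds. The condition a(u,u) ≥ α||u||_{H^1}² reads (1−α)∫(u')² ≥ (α−c)∫u². Any admissible α is ≤ 1 (rapidly oscillating u have ∫u²/∫(u')² → 0), and α = 1 would force 0 ≥ (1−c)∫u², impossible since c < 1; so 1−α > 0. By the sharp Poincaré inequality on H^1_0 of an interval of length L, ∫(u')² ≥ (π/L)²∫u² with equality for the first sine mode sin(π(x−x₀)/L) (x₀ the left endpoint), so the inequality holds for all u iff (1−α)(π/L)² ≥ α − c, i.e. α ≤ ((π/L)² + c)/((π/L)² + 1) = (1 + c(L/π)²)/(1 + (L/π)²). (Direct route, valid since c ≤ 0: Poincaré gives c∫u² ≥ c(L/π)²∫(u')², so a(u,u) ≥ (1 + c(L/π)²)∫(u')², while ||u||_{H^1}² ≤ (1 + (L/π)²)∫(u')²; dividing yields the same α.) With (π/L)² = π^2 and c = -50/9, the largest admissible constant is α = ((π/L)² + c)/((π/L)² + 1).
Simplifying, α = (-50/9 + π^2)/(1 + π^2).


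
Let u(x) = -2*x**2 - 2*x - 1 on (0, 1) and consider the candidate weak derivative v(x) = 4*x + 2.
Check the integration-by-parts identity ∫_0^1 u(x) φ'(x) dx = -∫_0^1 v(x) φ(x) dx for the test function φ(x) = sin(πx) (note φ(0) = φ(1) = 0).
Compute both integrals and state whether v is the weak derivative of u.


LHS = 8/π, RHS = -8/π. No, v is not the weak derivative of u.

u(x) = -2*x**2 - 2*x - 1, classical derivative u'(x) = -4*x - 2.
φ(x) = sin(πx), so φ'(x) = π*cos(π*x).
Note φ(0) = φ(1) = 0, so the boundary term u·φ vanishes.
LHS = ∫_0^1 u(x) φ'(x) dx = ∫_0^1 (-2*π*x^2*cos(π*x) - 2*π*x*cos(π*x) - π*cos(π*x)) dx. Term by term:
  ∫_0^1 -π*cos(π*x) dx = 0;  ∫_0^1 -2*π*x*cos(π*x) dx = 4/π;  ∫_0^1 -2*π*x^2*cos(π*x) dx = 4/π.
Sum: 0 + 4/π + 4/π = 8/π.
So LHS = 8/π.
∫_0^1 v(x) φ(x) dx = ∫_0^1 (4*x*sin(π*x) + 2*sin(π*x)) dx. Term by term:
  ∫_0^1 2*sin(π*x) dx = 4/π;  ∫_0^1 4*x*sin(π*x) dx = 4/π.
Sum: 4/π + 4/π = 8/π.
So RHS = -∫_0^1 v(x) φ(x) dx = -8/π.
LHS − RHS = 16/π ≠ 0, so the identity fails.
(For a valid weak derivative the identity must hold for EVERY test function, in particular this one. The failure shows v is NOT the weak derivative of u.)
Correct weak derivative would be u'(x) = -4*x - 2.


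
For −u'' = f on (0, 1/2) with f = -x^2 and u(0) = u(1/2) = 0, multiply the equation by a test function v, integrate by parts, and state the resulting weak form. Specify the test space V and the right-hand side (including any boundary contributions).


V = H^1_0(0, 1/2) (so v(0) = v(1/2) = 0); weak form: ∫_0^1/2 u'v' dx = ∫_0^1/2 (-x^2) v dx for all v ∈ V.

Multiply both sides by a test function v and integrate from 0 to 1/2:
  ∫_0^1/2 −u''(x) v(x) dx = ∫_0^1/2 f(x) v(x) dx.
Integrate the LHS by parts once:
  ∫_0^1/2 −u'' v dx = −[u'(x) v(x)]_0^1/2 + ∫_0^1/2 u'(x) v'(x) dx.
Thus ∫_0^1/2 u'(x) v'(x) dx = ∫_0^1/2 f(x) v(x) dx + [u'(x) v(x)]_0^1/2.
Choose V so that boundary terms are either known or forced to vanish.
u is Dirichlet: u(0) = u(1/2) = 0. Let V = H^1_0(0, 1/2); then v(0) = v(1/2) = 0, and [u' v]_0^1/2 = 0.
Weak formulation: find u (satisfying any essential BC) such that ∫_0^1/2 u'(x) v'(x) dx = ∫_0^1/2 f v dx for all v ∈ V.
Substituting f(x) = -x^2, the right-hand side is ∫_0^1/2 (-x^2) v dx.


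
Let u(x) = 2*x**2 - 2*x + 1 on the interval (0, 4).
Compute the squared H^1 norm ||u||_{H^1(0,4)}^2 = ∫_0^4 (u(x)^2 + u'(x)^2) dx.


||u||_{H^1}^2 = 3396/5

The H^1 norm (squared) on an interval (0, L) is
  ||u||_{H^1}^2 = ∫_0^L u(x)^2 dx + ∫_0^L u'(x)^2 dx.
Compute u'(x) = 4*x - 2.
Then u(x)^2 = 4*x**4 - 8*x**3 + 8*x**2 - 4*x + 1 and u'(x)^2 = 16*x**2 - 16*x + 4.
Integrate each monomial from 0 to 4 using ∫_0^4 c·x^n dx = c·4^(n+1)/(n+1):
  ∫_0^4 u(x)^2 dx = ∫_0^4 (4*x^4 - 8*x^3 + 8*x^2 - 4*x + 1) dx. Term by term:
    ∫_0^4 4*x^4 dx = 4096/5;  ∫_0^4 -8*x^3 dx = -512;  ∫_0^4 8*x^2 dx = 512/3;
    ∫_0^4 -4*x dx = -32;  ∫_0^4 1 dx = 4.
  Sum: 4096/5 − 512 + 512/3 − 32 + 4 = 6748/15.
  ∫_0^4 u'(x)^2 dx = ∫_0^4 (16*x^2 - 16*x + 4) dx. Term by term:
    ∫_0^4 16*x^2 dx = 1024/3;  ∫_0^4 -16*x dx = -128;  ∫_0^4 4 dx = 16.
  Sum: 1024/3 − 128 + 16 = 688/3.
Adding: ||u||_{H^1}^2 = 6748/15 + 688/3 = 3396/5.


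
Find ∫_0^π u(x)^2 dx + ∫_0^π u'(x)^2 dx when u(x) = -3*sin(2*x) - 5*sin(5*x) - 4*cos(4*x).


||u||_{H^1(0,π)}^2 = 6800/9 + 967*π/2

u'(x) = 16*sin(4*x) - 6*cos(2*x) - 25*cos(5*x).
Expand u² and (u')² and integrate term by term on (0, π), using: for integers n ≥ 1, ∫_0^π sin²(nx) dx = ∫_0^π cos²(nx) dx = π/2; for n ≠ n', ∫_0^π sin(nx)sin(n'x) dx = ∫_0^π cos(nx)cos(n'x) dx = 0; and by product-to-sum, ∫_0^π sin(nx)cos(n'x) dx = ½∫_0^π [sin((n+n')x) + sin((n−n')x)] dx, which is 0 when n+n' is even and 2n/(n²−n'²) when n+n' is odd (it need not vanish on (0, π)).
  u² squared terms: (-5)²·∫sin(5x)² dx = 25·π/2 = 25*π/2;  (-4)²·∫cos(4x)² dx = 16·π/2 = 8*π;  (-3)²·∫sin(2x)² dx = 9·π/2 = 9*π/2.
  u² cross terms: 2·(-5)·(-4)·∫sin(5x)·cos(4x) dx = 40·(10/9) = 400/9;  2·(-5)·(-3)·∫sin(5x)·sin(2x) dx = 30·(0) = 0;  2·(-4)·(-3)·∫cos(4x)·sin(2x) dx = 24·(0) = 0.
  So ∫_0^π u² dx = 25*π/2 + 8*π + 9*π/2 + 400/9 + 0 + 0 = 400/9 + 25*π.
  (u')² squared terms: (-25)²·∫cos(5x)² dx = 625·π/2 = 625*π/2;  (-6)²·∫cos(2x)² dx = 36·π/2 = 18*π;  (16)²·∫sin(4x)² dx = 256·π/2 = 128*π.
  (u')² cross terms: 2·(-25)·(-6)·∫cos(5x)·cos(2x) dx = 300·(0) = 0;  2·(-25)·(16)·∫cos(5x)·sin(4x) dx = -800·(-8/9) = 6400/9;  2·(-6)·(16)·∫cos(2x)·sin(4x) dx = -192·(0) = 0.
  So ∫_0^π (u')² dx = 625*π/2 + 18*π + 128*π + 0 + 6400/9 + 0 = 6400/9 + 917*π/2.
||u||_{H^1}^2 = (400/9 + 25*π) + (6400/9 + 917*π/2) = 6800/9 + 967*π/2.


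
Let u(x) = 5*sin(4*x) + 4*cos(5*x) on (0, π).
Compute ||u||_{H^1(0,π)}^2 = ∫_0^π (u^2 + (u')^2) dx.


||u||_{H^1(0,π)}^2 = -8320/9 + 841*π/2

u'(x) = -20*sin(5*x) + 20*cos(4*x).
Expand u² and (u')² and integrate term by term on (0, π), using: for integers n ≥ 1, ∫_0^π sin²(nx) dx = ∫_0^π cos²(nx) dx = π/2; for n ≠ n', ∫_0^π sin(nx)sin(n'x) dx = ∫_0^π cos(nx)cos(n'x) dx = 0; and by product-to-sum, ∫_0^π sin(nx)cos(n'x) dx = ½∫_0^π [sin((n+n')x) + sin((n−n')x)] dx, which is 0 when n+n' is even and 2n/(n²−n'²) when n+n' is odd (it need not vanish on (0, π)).
  u² squared terms: (4)²·∫cos(5x)² dx = 16·π/2 = 8*π;  (5)²·∫sin(4x)² dx = 25·π/2 = 25*π/2.
  u² cross terms: 2·(4)·(5)·∫cos(5x)·sin(4x) dx = 40·(-8/9) = -320/9.
  So ∫_0^π u² dx = 8*π + 25*π/2 − 320/9 = -320/9 + 41*π/2.
  (u')² squared terms: (-20)²·∫sin(5x)² dx = 400·π/2 = 200*π;  (20)²·∫cos(4x)² dx = 400·π/2 = 200*π.
  (u')² cross terms: 2·(-20)·(20)·∫sin(5x)·cos(4x) dx = -800·(10/9) = -8000/9.
  So ∫_0^π (u')² dx = 200*π + 200*π − 8000/9 = -8000/9 + 400*π.
||u||_{H^1}^2 = (-320/9 + 41*π/2) + (-8000/9 + 400*π) = -8320/9 + 841*π/2.


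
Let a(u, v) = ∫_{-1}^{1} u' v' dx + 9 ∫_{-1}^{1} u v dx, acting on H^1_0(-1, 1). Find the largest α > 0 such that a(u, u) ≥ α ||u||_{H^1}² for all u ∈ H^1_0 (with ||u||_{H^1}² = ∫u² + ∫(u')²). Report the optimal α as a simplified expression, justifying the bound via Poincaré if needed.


α = 1

Coercivity of a(·,·) on H^1_0(-1, 1) means a(u, u) ≥ α ||u||_{H^1}² for every u ∈ H^1_0.
The interval has length L = 2, and Poincaré/coercivity depend only on L. Here a(u, u) = ∫(u')² + (9)·∫u².
Here c = 9 ≥ 1, so a(u,u) = ∫(u')² + c∫u² ≥ ∫(u')² + ∫u² = ||u||_{H^1}², i.e. α = 1 works. No larger α is possible: a(u,u) ≥ α||u||_{H^1}² means (1−α)∫(u')² ≥ (α−c)∫u², and for the modes u_n = sin(nπ(x−x₀)/L) (x₀ the left endpoint) one has ∫u_n²/∫(u_n')² = (L/(nπ))² → 0, so a(u_n,u_n)/||u_n||_{H^1}² → 1. Hence the optimal constant is α = 1.
Therefore α = 1.


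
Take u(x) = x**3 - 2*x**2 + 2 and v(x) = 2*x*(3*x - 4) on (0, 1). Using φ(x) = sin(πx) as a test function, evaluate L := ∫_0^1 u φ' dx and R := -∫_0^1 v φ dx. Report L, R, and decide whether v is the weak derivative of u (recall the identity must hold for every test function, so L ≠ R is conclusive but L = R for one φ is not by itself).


LHS = (π^2 + 12)/π^3, RHS = 2/π + 24/π^3. No, v is not the weak derivative of u.

u(x) = x**3 - 2*x**2 + 2, classical derivative u'(x) = 3*x**2 - 4*x.
φ(x) = sin(πx), so φ'(x) = π*cos(π*x).
Note φ(0) = φ(1) = 0, so the boundary term u·φ vanishes.
LHS = ∫_0^1 u(x) φ'(x) dx = ∫_0^1 (π*x^3*cos(π*x) - 2*π*x^2*cos(π*x) + 2*π*cos(π*x)) dx. Term by term:
  ∫_0^1 2*π*cos(π*x) dx = 0;  ∫_0^1 π*x^3*cos(π*x) dx = -3/π + 12/π^3;  ∫_0^1 -2*π*x^2*cos(π*x) dx = 4/π.
Sum: 0 + -3/π + 12/π^3 + 4/π = (π^2 + 12)/π^3.
So LHS = (π^2 + 12)/π^3.
∫_0^1 v(x) φ(x) dx = ∫_0^1 (6*x^2*sin(π*x) - 8*x*sin(π*x)) dx. Term by term:
  ∫_0^1 -8*x*sin(π*x) dx = -8/π;  ∫_0^1 6*x^2*sin(π*x) dx = -24/π^3 + 6/π.
Sum: -8/π + -24/π^3 + 6/π = -24/π^3 - 2/π.
So RHS = -∫_0^1 v(x) φ(x) dx = 2/π + 24/π^3.
LHS − RHS = (-12 - π^2)/π^3 ≠ 0, so the identity fails.
(For a valid weak derivative the identity must hold for EVERY test function, in particular this one. The failure shows v is NOT the weak derivative of u.)
Correct weak derivative would be u'(x) = 3*x**2 - 4*x.


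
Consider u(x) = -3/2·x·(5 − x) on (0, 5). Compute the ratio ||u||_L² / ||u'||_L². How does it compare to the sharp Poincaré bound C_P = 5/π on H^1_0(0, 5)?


||u||_L² / ||u'||_L² = sqrt(10)/2 < C_P = 5/π.

u(x) = -3/2·x·(5 − x), so u'(x) = 3*x - 15/2.
u(x) = -3/2·x·(5 − x) vanishes at x = 0 and x = 5, so u ∈ H^1_0(0, 5). Differentiate via the product rule and integrate the resulting polynomials term by term.
  ∫_0^5 u² dx = ∫_0^5 (9*x^4/4 - 45*x^3/2 + 225*x^2/4) dx. Term by term:
    ∫_0^5 9*x^4/4 dx = 5625/4;  ∫_0^5 -45*x^3/2 dx = -28125/8;  ∫_0^5 225*x^2/4 dx = 9375/4.
  Sum: 5625/4 − 28125/8 + 9375/4 = 1875/8.
  ∫_0^5 (u')² dx = ∫_0^5 (9*x^2 - 45*x + 225/4) dx. Term by term:
    ∫_0^5 9*x^2 dx = 375;  ∫_0^5 -45*x dx = -1125/2;  ∫_0^5 225/4 dx = 1125/4.
  Sum: 375 − 1125/2 + 1125/4 = 375/4.
∫_0^5 u² dx = 1875/8, so ||u||_L² = 25*sqrt(6)/4.
∫_0^5 (u')² dx = 375/4, so ||u'||_L² = 5*sqrt(15)/2.
Ratio ||u||_L² / ||u'||_L² = sqrt(10)/2.
Sharp Poincaré constant on H^1_0(0, 5) is C_P = L/π = 5/π, achieved by sin(π/5·x).
A polynomial bump cannot attain the sharp Poincaré constant (only the first sine eigenfunction does), so the ratio is strictly less than C_P, consistent with ||u||_L² ≤ C_P ||u'||_L².


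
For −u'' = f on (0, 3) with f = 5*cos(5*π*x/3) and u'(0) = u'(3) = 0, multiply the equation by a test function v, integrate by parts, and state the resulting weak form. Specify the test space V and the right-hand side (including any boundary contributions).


V = H^1(0, 3) (no boundary constraint on v; u is determined up to an additive constant); weak form: ∫_0^3 u'v' dx = ∫_0^3 (5*cos(5*π*x/3)) v dx for all v ∈ V.

Multiply both sides by a test function v and integrate from 0 to 3:
  ∫_0^3 −u''(x) v(x) dx = ∫_0^3 f(x) v(x) dx.
Integrate the LHS by parts once:
  ∫_0^3 −u'' v dx = −[u'(x) v(x)]_0^3 + ∫_0^3 u'(x) v'(x) dx.
Thus ∫_0^3 u'(x) v'(x) dx = ∫_0^3 f(x) v(x) dx + [u'(x) v(x)]_0^3.
Choose V so that boundary terms are either known or forced to vanish.
u has homogeneous Neumann: u'(0) = u'(3) = 0. So [u' v]_0^3 = 0·v(3) − 0·v(0) = 0 for any v; take V = H^1(0, 3).
Weak formulation: find u (satisfying any essential BC) such that ∫_0^3 u'(x) v'(x) dx = ∫_0^3 f v dx for all v ∈ V (homogeneous Neumann, so boundary terms vanish).
Substituting f(x) = 5*cos(5*π*x/3), the right-hand side is ∫_0^3 (5*cos(5*π*x/3)) v dx.
Compatibility check (pure Neumann): taking v ≡ 1 ∈ V gives 0 = ∫_0^3 f dx + (0) − (0), i.e. ∫_0^3 f dx must equal u'(0) − u'(3) = 0. Indeed ∫_0^3 (5*cos(5*π*x/3)) dx = 0, so the data are compatible. The solution is then unique only up to an additive constant (fix it e.g. by requiring ∫_0^3 u dx = 0).
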